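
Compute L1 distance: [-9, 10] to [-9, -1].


d = |-9+ 9| + |10+ 1|
  = 0 + 11
  = 11

11


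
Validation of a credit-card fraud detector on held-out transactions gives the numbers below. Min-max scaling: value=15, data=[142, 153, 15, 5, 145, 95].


min=5, max=153
(15-5)/(153-5) = 10/148 = 0.0676

0.0676


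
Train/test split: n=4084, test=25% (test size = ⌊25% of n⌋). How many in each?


Test = ⌊4084·25/100⌋ = 1021
Train = 4084 - 1021 = 3063

Train: 3063, Test: 1021


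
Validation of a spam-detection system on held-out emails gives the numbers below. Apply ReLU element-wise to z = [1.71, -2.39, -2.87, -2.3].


ReLU(1.71) = max(0, 1.71) = 1.71
ReLU(-2.39) = max(0, -2.39) = 0.0
ReLU(-2.87) = max(0, -2.87) = 0.0
ReLU(-2.3) = max(0, -2.3) = 0.0
result = [1.71, 0.0, 0.0, 0.0]

[1.71, 0.0, 0.0, 0.0]


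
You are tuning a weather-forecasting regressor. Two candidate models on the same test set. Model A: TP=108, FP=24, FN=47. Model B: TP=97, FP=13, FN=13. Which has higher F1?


Model A: P=108/132=0.8182, R=108/155=0.6968, F1=2PR/(P+R)=2TP/(2TP+FP+FN)=216/287=0.7526
Model B: P=97/110=0.8818, R=97/110=0.8818, F1=2PR/(P+R)=2TP/(2TP+FP+FN)=194/220=0.8818
0.7526 < 0.8818 → Model B

Model B


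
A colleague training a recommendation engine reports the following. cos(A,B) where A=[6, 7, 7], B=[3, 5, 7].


A·B = 6·3 + 7·5 + 7·7 = 102
‖A‖ = √134 = 11.5758, ‖B‖ = √83 = 9.1104
cos = 102/(√134·√83) = 102/√11122 = 0.9672

0.9672


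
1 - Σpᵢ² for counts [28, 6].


Probabilities: [28/34, 6/34] ≈ [0.8235, 0.1765]
Σpᵢ² = (784 + 36)/34² = 820/1156
Gini = 1 - Σpᵢ² = 1 - 820/1156 = 0.2907

0.2907


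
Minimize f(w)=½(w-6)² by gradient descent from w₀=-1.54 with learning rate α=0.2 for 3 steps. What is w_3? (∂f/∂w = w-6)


step 1: grad = -1.54-6 = -7.54; w = -1.54 - 0.2·(-7.54) = -0.032
step 2: grad = -0.032-6 = -6.032; w = -0.032 - 0.2·(-6.032) = 1.1744
step 3: grad = 1.1744-6 = -4.8256; w = 1.1744 - 0.2·(-4.8256) = 2.13952

2.13952


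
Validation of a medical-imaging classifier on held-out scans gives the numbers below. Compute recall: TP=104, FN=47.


Recall = TP/(TP+FN)
= 104/(104+47)
= 104/151 = 68.87%

68.87%


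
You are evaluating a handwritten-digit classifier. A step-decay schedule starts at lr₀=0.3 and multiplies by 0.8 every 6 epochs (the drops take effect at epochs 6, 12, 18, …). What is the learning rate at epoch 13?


n_drops = ⌊13/6⌋ = 2
lr = 0.3·0.8^2 = 0.3·0.64 = 0.192

0.192


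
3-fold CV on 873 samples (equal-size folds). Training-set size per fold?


Fold size = 873/3 = 291
Training per fold = 873 - 291 = 582

582


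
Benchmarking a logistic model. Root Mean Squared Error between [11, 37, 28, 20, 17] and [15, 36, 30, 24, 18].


MSE = 38/5 = 7.6
RMSE = √(38/5) = 2.7568

2.7568


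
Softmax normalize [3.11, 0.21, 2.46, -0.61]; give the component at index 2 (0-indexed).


Exponentials: e^3.11=22.421, e^0.21=1.2337, e^2.46=11.7048, e^-0.61=0.5434
Sum = 35.9029
Softmax = [0.6245, 0.0344, 0.326, 0.0151]
p[2] = 11.7048/35.9029 = 0.326

0.326


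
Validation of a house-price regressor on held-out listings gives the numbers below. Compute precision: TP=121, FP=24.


Precision = TP/(TP+FP)
= 121/(121+24)
= 121/145 = 83.45%

83.45%


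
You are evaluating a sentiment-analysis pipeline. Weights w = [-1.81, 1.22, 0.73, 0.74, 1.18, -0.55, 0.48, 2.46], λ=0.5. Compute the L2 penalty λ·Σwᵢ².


‖w‖₂² = (-1.81)² + (1.22)² + (0.73)² + (0.74)² + (1.18)² + (-0.55)² + (0.48)² + (2.46)²
     = 3.2761 + 1.4884 + 0.5329 + 0.5476 + 1.3924 + 0.3025 + 0.2304 + 6.0516
     = 13.8219
λ·‖w‖₂² = 0.5·13.8219 = 6.91095

6.91095


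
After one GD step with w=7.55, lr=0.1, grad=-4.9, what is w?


w_new = w - α·∇
= 7.55 - 0.1·-4.9
= 7.55 + 0.49
= 8.04

8.04


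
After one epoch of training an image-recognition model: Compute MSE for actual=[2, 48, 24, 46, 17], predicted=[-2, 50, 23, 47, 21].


Squared errors: (2+ 2)²=16, (48-50)²=4, (24-23)²=1, (46-47)²=1, (17-21)²=16
Sum = 38
MSE = 38/5 = 38/5

38/5


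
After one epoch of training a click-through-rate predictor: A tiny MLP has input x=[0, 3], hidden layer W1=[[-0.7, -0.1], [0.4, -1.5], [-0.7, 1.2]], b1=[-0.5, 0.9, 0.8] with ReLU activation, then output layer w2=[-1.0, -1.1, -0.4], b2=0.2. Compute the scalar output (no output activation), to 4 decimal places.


z1[0] = (-0.7)·(0) + (-0.1)·(3) - 0.5 = -0.8
z1[1] = (0.4)·(0) + (-1.5)·(3) + 0.9 = -3.6
z1[2] = (-0.7)·(0) + (1.2)·(3) + 0.8 = 4.4
h = ReLU(z1) = [0.0, 0.0, 4.4]
output = (-1.0)·(0.0) + (-1.1)·(0.0) + (-0.4)·(4.4) + 0.2 = -1.56

-1.56


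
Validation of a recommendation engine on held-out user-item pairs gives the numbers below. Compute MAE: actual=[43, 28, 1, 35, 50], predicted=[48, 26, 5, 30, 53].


Absolute errors: |43-48|=5, |28-26|=2, |1-5|=4, |35-30|=5, |50-53|=3
Sum = 19
MAE = 19/5 = 19/5

19/5


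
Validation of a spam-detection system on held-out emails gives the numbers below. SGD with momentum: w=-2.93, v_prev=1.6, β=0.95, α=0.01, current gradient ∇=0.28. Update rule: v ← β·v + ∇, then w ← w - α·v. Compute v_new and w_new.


v_new = 0.95·1.6 + 0.28 = 1.52 + 0.28 = 1.8
w_new = -2.93 - 0.01·1.8 = -2.93 - 0.018 = -2.948

v_new=1.8, w_new=-2.948


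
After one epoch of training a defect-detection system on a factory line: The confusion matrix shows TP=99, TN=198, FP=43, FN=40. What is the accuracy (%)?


Accuracy = (TP+TN)/(TP+TN+FP+FN)
= (99+198)/(380)
= 297/380 = 78.16%

78.16%


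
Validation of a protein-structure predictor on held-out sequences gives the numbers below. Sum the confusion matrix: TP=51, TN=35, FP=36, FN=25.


Total = TP + TN + FP + FN
= 51 + 35 + 36 + 25
= 147
(Predicted positive: 87, predicted negative: 60)

147


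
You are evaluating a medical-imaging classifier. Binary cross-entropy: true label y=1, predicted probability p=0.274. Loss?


BCE = -[y·ln(p) + (1-y)·ln(1-p)]
= -1·ln(0.274) - 0
= -ln(0.274) = 1.2946

1.2946


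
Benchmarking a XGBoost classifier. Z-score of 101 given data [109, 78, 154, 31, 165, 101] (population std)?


μ = 106.3333, σ = 45.143
z = (101 - 106.3333)/45.143 = -0.1181

-0.1181


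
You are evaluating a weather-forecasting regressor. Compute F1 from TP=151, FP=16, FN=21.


Precision = 151/167 = 0.9042
Recall = 151/172 = 0.8779
F1 = 2·P·R/(P+R) = 2·TP/(2·TP+FP+FN) = 302/(302+16+21) = 302/339 = 0.8909

0.8909


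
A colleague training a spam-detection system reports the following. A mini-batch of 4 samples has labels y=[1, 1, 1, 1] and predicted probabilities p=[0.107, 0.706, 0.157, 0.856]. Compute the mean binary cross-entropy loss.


L[0] = -ln(0.107) = 2.2349
L[1] = -ln(0.706) = 0.3481
L[2] = -ln(0.157) = 1.8515
L[3] = -ln(0.856) = 0.1555
mean = (2.2349 + 0.3481 + 1.8515 + 0.1555)/4 = 1.1475

1.1475


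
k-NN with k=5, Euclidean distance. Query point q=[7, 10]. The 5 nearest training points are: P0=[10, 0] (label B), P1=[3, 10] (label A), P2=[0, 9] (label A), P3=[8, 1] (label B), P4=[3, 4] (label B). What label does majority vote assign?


d(q,P0) = 10.4403  (label B)
d(q,P1) = 4.0  (label A)
d(q,P2) = 7.0711  (label A)
d(q,P3) = 9.0554  (label B)
d(q,P4) = 7.2111  (label B)
Votes: A=2, B=3
Majority → B

B


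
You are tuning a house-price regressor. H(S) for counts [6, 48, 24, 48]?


Probabilities: [6/126, 48/126, 24/126, 48/126] ≈ [0.0476, 0.381, 0.1905, 0.381]
H = -((6/126)·log₂(6/126) + (48/126)·log₂(48/126) + (24/126)·log₂(24/126) + (48/126)·log₂(48/126))
  = 1.7257 bits

1.7257 bits


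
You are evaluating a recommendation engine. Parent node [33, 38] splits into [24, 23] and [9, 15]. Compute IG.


Parent = [33, 38], H_parent = 0.9964
H_left = 0.9997 (n=47), H_right = 0.9544 (n=24)
H_children = (47/71)·0.9997 + (24/71)·0.9544 = 0.9844
IG = 0.9964 - 0.9844 = 0.012

0.012


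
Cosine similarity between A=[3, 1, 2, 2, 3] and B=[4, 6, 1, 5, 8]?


A·B = 3·4 + 1·6 + 2·1 + 2·5 + 3·8 = 54
‖A‖ = √27 = 5.1962, ‖B‖ = √142 = 11.9164
cos = 54/(√27·√142) = 54/√3834 = 0.8721

0.8721


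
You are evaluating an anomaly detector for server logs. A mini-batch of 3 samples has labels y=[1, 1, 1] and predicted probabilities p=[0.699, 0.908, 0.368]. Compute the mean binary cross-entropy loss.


L[0] = -ln(0.699) = 0.3581
L[1] = -ln(0.908) = 0.0965
L[2] = -ln(0.368) = 0.9997
mean = (0.3581 + 0.0965 + 0.9997)/3 = 0.4848

0.4848


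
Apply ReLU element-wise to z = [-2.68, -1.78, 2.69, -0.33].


ReLU(-2.68) = max(0, -2.68) = 0.0
ReLU(-1.78) = max(0, -1.78) = 0.0
ReLU(2.69) = max(0, 2.69) = 2.69
ReLU(-0.33) = max(0, -0.33) = 0.0
result = [0.0, 0.0, 2.69, 0.0]

[0.0, 0.0, 2.69, 0.0]


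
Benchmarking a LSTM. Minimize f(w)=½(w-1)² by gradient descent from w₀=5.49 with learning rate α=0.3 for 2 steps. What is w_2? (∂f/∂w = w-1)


step 1: grad = 5.49-1 = 4.49; w = 5.49 - 0.3·(4.49) = 4.143
step 2: grad = 4.143-1 = 3.143; w = 4.143 - 0.3·(3.143) = 3.2001

3.2001


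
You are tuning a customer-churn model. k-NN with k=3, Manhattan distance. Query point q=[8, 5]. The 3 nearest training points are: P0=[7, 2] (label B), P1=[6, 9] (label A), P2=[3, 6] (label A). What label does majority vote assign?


d(q,P0) = 4  (label B)
d(q,P1) = 6  (label A)
d(q,P2) = 6  (label A)
Votes: A=2, B=1
Majority → A

A


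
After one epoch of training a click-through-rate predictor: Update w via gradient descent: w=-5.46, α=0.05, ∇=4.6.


w_new = w - α·∇
= -5.46 - 0.05·4.6
= -5.46 - 0.23
= -5.69

-5.69


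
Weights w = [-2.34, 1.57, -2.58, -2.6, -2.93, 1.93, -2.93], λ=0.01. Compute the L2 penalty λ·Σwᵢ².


‖w‖₂² = (-2.34)² + (1.57)² + (-2.58)² + (-2.6)² + (-2.93)² + (1.93)² + (-2.93)²
     = 5.4756 + 2.4649 + 6.6564 + 6.76 + 8.5849 + 3.7249 + 8.5849
     = 42.2516
λ·‖w‖₂² = 0.01·42.2516 = 0.422516

0.422516


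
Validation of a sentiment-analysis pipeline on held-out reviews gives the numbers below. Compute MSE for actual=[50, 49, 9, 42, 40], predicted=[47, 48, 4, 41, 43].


Squared errors: (50-47)²=9, (49-48)²=1, (9-4)²=25, (42-41)²=1, (40-43)²=9
Sum = 45
MSE = 45/5 = 9

9


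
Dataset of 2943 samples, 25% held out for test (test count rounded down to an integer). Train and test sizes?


Test = ⌊2943·25/100⌋ = 735
Train = 2943 - 735 = 2208

Train: 2208, Test: 735


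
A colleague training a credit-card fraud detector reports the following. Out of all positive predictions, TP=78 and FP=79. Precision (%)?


Precision = TP/(TP+FP)
= 78/(78+79)
= 78/157 = 49.68%

49.68%


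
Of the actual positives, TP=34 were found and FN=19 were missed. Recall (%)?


Recall = TP/(TP+FN)
= 34/(34+19)
= 34/53 = 64.15%

64.15%


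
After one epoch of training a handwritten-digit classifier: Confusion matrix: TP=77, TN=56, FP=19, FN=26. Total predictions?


Total = TP + TN + FP + FN
= 77 + 56 + 19 + 26
= 178
(Predicted positive: 96, predicted negative: 82)

178


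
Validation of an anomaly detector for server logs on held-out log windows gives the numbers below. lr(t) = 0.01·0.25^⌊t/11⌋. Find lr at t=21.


n_drops = ⌊21/11⌋ = 1
lr = 0.01·0.25^1 = 0.01·0.25 = 0.0025

0.0025


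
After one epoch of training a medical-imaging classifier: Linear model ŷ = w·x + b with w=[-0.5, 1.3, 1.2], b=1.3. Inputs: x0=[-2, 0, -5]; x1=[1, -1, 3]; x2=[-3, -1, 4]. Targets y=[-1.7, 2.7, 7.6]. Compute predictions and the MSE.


ŷ0 = (-0.5)·(-2) + (1.3)·(0) + (1.2)·(-5) + 1.3 = -3.7
ŷ1 = (-0.5)·(1) + (1.3)·(-1) + (1.2)·(3) + 1.3 = 3.1
ŷ2 = (-0.5)·(-3) + (1.3)·(-1) + (1.2)·(4) + 1.3 = 6.3
errors² = [4.0, 0.16, 1.69]
MSE = 5.8500/3 = 1.95

1.95


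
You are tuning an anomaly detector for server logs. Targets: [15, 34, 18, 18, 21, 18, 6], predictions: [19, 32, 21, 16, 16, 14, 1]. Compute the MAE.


Absolute errors: |15-19|=4, |34-32|=2, |18-21|=3, |18-16|=2, |21-16|=5, |18-14|=4, |6-1|=5
Sum = 25
MAE = 25/7 = 25/7

25/7


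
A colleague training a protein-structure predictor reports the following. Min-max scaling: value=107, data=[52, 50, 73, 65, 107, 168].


min=50, max=168
(107-50)/(168-50) = 57/118 = 0.4831

0.4831


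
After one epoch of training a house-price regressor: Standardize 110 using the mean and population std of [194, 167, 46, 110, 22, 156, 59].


μ = 107.7143, σ = 61.9048
z = (110 - 107.7143)/61.9048 = 0.0369

0.0369


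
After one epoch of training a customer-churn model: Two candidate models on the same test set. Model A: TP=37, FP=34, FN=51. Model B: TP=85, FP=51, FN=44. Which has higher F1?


Model A: P=37/71=0.5211, R=37/88=0.4205, F1=2PR/(P+R)=2TP/(2TP+FP+FN)=74/159=0.4654
Model B: P=85/136=0.625, R=85/129=0.6589, F1=2PR/(P+R)=2TP/(2TP+FP+FN)=170/265=0.6415
0.4654 < 0.6415 → Model B

Model B


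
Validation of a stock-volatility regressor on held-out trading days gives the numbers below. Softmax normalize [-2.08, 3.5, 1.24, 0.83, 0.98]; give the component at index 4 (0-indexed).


Exponentials: e^-2.08=0.1249, e^3.5=33.1155, e^1.24=3.4556, e^0.83=2.2933, e^0.98=2.6645
Sum = 41.6538
Softmax = [0.003, 0.795, 0.083, 0.0551, 0.064]
p[4] = 2.6645/41.6538 = 0.064

0.064


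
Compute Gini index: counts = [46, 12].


Probabilities: [46/58, 12/58] ≈ [0.7931, 0.2069]
Σpᵢ² = (2116 + 144)/58² = 2260/3364
Gini = 1 - Σpᵢ² = 1 - 2260/3364 = 0.3282

0.3282


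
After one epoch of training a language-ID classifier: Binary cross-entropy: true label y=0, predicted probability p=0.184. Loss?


BCE = -[y·ln(p) + (1-y)·ln(1-p)]
= -0 - 1·ln(1-0.184)
= -ln(0.816) = 0.2033

0.2033


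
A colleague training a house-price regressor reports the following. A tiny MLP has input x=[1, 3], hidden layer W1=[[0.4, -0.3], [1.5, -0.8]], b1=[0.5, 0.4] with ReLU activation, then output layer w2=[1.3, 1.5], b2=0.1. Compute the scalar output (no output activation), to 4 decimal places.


z1[0] = (0.4)·(1) + (-0.3)·(3) + 0.5 = 0.0
z1[1] = (1.5)·(1) + (-0.8)·(3) + 0.4 = -0.5
h = ReLU(z1) = [0.0, 0.0]
output = (1.3)·(0.0) + (1.5)·(0.0) + 0.1 = 0.1

0.1


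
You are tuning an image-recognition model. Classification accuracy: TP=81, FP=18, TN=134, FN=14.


Accuracy = (TP+TN)/(TP+TN+FP+FN)
= (81+134)/(247)
= 215/247 = 87.04%

87.04%


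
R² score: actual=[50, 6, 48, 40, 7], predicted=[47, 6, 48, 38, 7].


ȳ = 30.2
SS_res = Σ(y-ŷ)² = 13
SS_tot = Σ(y-ȳ)² = 1928.8
R² = 1 - SS_res/SS_tot = 1 - 0.0067 = 0.9933

0.9933


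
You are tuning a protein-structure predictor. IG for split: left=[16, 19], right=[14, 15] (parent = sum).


Parent = [30, 34], H_parent = 0.9972
H_left = 0.9947 (n=35), H_right = 0.9991 (n=29)
H_children = (35/64)·0.9947 + (29/64)·0.9991 = 0.9967
IG = 0.9972 - 0.9967 = 0.0005

0.0005


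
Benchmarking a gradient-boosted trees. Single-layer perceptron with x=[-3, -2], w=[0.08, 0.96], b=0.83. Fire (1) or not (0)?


z = (-3)·(0.08) + (-2)·(0.96) + 0.83
  = -1.33
step(z) = 0 (z<0)

0


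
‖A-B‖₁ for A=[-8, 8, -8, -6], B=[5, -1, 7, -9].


d = |-8-5| + |8+ 1| + |-8-7| + |-6+ 9|
  = 13 + 9 + 15 + 3
  = 40

40


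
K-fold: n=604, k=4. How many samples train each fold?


Fold size = 604/4 = 151
Training per fold = 604 - 151 = 453

453


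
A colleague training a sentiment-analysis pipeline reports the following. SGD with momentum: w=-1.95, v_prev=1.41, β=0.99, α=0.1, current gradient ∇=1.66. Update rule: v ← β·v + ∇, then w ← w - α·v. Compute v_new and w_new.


v_new = 0.99·1.41 + 1.66 = 1.3959 + 1.66 = 3.0559
w_new = -1.95 - 0.1·3.0559 = -1.95 - 0.30559 = -2.25559

v_new=3.0559, w_new=-2.25559


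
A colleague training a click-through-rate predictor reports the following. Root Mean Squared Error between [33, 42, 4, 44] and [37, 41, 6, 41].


MSE = 30/4 = 7.5
RMSE = √(30/4) = 2.7386

2.7386


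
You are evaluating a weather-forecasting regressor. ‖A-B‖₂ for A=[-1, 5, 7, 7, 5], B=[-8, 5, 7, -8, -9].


d = √((-1+ 8)² + (5-5)² + (7-7)² + (7+ 8)² + (5+ 9)²)
  = √(49 + 0 + 0 + 225 + 196)
  = √470 = 21.6795

21.6795


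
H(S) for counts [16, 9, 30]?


Probabilities: [16/55, 9/55, 30/55] ≈ [0.2909, 0.1636, 0.5455]
H = -((16/55)·log₂(16/55) + (9/55)·log₂(9/55) + (30/55)·log₂(30/55))
  = 1.4225 bits

1.4225 bits


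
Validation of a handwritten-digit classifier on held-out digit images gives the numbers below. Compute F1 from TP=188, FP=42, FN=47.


Precision = 188/230 = 0.8174
Recall = 188/235 = 0.8
F1 = 2·P·R/(P+R) = 2·TP/(2·TP+FP+FN) = 376/(376+42+47) = 376/465 = 0.8086

0.8086


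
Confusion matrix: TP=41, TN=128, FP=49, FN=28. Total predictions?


Total = TP + TN + FP + FN
= 41 + 128 + 49 + 28
= 246
(Predicted positive: 90, predicted negative: 156)

246


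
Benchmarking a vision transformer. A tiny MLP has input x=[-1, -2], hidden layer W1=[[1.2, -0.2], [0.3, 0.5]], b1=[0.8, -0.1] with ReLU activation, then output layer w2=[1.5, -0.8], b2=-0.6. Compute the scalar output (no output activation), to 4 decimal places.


z1[0] = (1.2)·(-1) + (-0.2)·(-2) + 0.8 = 0.0
z1[1] = (0.3)·(-1) + (0.5)·(-2) - 0.1 = -1.4
h = ReLU(z1) = [0.0, 0.0]
output = (1.5)·(0.0) + (-0.8)·(0.0) - 0.6 = -0.6

-0.6


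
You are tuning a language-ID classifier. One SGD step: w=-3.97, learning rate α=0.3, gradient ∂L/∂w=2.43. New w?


w_new = w - α·∇
= -3.97 - 0.3·2.43
= -3.97 - 0.729
= -4.699

-4.699


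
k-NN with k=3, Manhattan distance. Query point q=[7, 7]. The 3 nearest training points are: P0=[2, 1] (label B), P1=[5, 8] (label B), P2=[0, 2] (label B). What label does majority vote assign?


d(q,P0) = 11  (label B)
d(q,P1) = 3  (label B)
d(q,P2) = 12  (label B)
Votes: A=0, B=3
Majority → B

B


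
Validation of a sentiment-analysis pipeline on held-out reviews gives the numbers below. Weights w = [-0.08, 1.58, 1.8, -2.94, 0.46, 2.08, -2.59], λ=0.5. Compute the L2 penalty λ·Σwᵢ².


‖w‖₂² = (-0.08)² + (1.58)² + (1.8)² + (-2.94)² + (0.46)² + (2.08)² + (-2.59)²
     = 0.0064 + 2.4964 + 3.24 + 8.6436 + 0.2116 + 4.3264 + 6.7081
     = 25.6325
λ·‖w‖₂² = 0.5·25.6325 = 12.81625

12.81625


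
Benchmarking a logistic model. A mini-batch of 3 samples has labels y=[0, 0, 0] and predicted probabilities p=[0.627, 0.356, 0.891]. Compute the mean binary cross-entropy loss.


L[0] = -ln(1-0.627) = -ln(0.373) = 0.9862
L[1] = -ln(1-0.356) = -ln(0.644) = 0.4401
L[2] = -ln(1-0.891) = -ln(0.109) = 2.2164
mean = (0.9862 + 0.4401 + 2.2164)/3 = 1.2142

1.2142


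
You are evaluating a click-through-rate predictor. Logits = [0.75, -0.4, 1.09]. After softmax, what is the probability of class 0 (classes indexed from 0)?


Exponentials: e^0.75=2.117, e^-0.4=0.6703, e^1.09=2.9743
Sum = 5.7616
Softmax = [0.3674, 0.1163, 0.5162]
p[0] = 2.117/5.7616 = 0.3674

0.3674


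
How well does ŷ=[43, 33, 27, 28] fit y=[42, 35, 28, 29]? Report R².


ȳ = 33.5
SS_res = Σ(y-ŷ)² = 7
SS_tot = Σ(y-ȳ)² = 125
R² = 1 - SS_res/SS_tot = 1 - 0.056 = 0.944

0.944


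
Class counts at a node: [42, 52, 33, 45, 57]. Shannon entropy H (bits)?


Probabilities: [42/229, 52/229, 33/229, 45/229, 57/229] ≈ [0.1834, 0.2271, 0.1441, 0.1965, 0.2489]
H = -((42/229)·log₂(42/229) + (52/229)·log₂(52/229) + (33/229)·log₂(33/229) + (45/229)·log₂(45/229) + (57/229)·log₂(57/229))
  = 2.2978 bits

2.2978 bits


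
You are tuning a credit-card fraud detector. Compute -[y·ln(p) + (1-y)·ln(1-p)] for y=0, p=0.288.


BCE = -[y·ln(p) + (1-y)·ln(1-p)]
= -0 - 1·ln(1-0.288)
= -ln(0.712) = 0.3397

0.3397


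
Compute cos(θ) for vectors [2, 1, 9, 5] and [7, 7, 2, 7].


A·B = 2·7 + 1·7 + 9·2 + 5·7 = 74
‖A‖ = √111 = 10.5357, ‖B‖ = √151 = 12.2882
cos = 74/(√111·√151) = 74/√16761 = 0.5716

0.5716


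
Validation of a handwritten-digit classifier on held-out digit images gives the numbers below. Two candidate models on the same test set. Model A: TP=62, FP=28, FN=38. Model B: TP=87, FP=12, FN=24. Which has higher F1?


Model A: P=62/90=0.6889, R=62/100=0.62, F1=2PR/(P+R)=2TP/(2TP+FP+FN)=124/190=0.6526
Model B: P=87/99=0.8788, R=87/111=0.7838, F1=2PR/(P+R)=2TP/(2TP+FP+FN)=174/210=0.8286
0.6526 < 0.8286 → Model B

Model B


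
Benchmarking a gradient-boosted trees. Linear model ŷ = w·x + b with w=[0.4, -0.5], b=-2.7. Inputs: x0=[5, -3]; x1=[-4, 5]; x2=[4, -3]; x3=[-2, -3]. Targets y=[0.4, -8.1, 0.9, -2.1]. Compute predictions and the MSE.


ŷ0 = (0.4)·(5) + (-0.5)·(-3) - 2.7 = 0.8
ŷ1 = (0.4)·(-4) + (-0.5)·(5) - 2.7 = -6.8
ŷ2 = (0.4)·(4) + (-0.5)·(-3) - 2.7 = 0.4
ŷ3 = (0.4)·(-2) + (-0.5)·(-3) - 2.7 = -2.0
errors² = [0.16, 1.69, 0.25, 0.01]
MSE = 2.1100/4 = 0.5275

0.5275


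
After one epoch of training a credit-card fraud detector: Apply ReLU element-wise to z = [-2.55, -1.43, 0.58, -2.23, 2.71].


ReLU(-2.55) = max(0, -2.55) = 0.0
ReLU(-1.43) = max(0, -1.43) = 0.0
ReLU(0.58) = max(0, 0.58) = 0.58
ReLU(-2.23) = max(0, -2.23) = 0.0
ReLU(2.71) = max(0, 2.71) = 2.71
result = [0.0, 0.0, 0.58, 0.0, 2.71]

[0.0, 0.0, 0.58, 0.0, 2.71]


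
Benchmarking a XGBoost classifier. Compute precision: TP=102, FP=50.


Precision = TP/(TP+FP)
= 102/(102+50)
= 102/152 = 67.11%

67.11%


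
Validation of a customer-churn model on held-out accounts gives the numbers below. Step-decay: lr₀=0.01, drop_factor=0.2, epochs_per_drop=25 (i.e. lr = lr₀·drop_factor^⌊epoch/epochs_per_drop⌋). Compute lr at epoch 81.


n_drops = ⌊81/25⌋ = 3
lr = 0.01·0.2^3 = 0.01·0.008 = 0.00008

0.00008


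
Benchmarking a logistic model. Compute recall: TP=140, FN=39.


Recall = TP/(TP+FN)
= 140/(140+39)
= 140/179 = 78.21%

78.21%


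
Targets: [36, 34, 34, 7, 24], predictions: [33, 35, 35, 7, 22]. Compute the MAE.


Absolute errors: |36-33|=3, |34-35|=1, |34-35|=1, |7-7|=0, |24-22|=2
Sum = 7
MAE = 7/5 = 7/5

7/5


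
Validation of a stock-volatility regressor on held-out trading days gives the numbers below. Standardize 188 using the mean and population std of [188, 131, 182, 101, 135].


μ = 147.4, σ = 32.9278
z = (188 - 147.4)/32.9278 = 1.233

1.233


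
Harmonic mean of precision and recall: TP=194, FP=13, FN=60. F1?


Precision = 194/207 = 0.9372
Recall = 194/254 = 0.7638
F1 = 2·P·R/(P+R) = 2·TP/(2·TP+FP+FN) = 388/(388+13+60) = 388/461 = 0.8416

0.8416


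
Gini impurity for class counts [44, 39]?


Probabilities: [44/83, 39/83] ≈ [0.5301, 0.4699]
Σpᵢ² = (1936 + 1521)/83² = 3457/6889
Gini = 1 - Σpᵢ² = 1 - 3457/6889 = 0.4982

0.4982


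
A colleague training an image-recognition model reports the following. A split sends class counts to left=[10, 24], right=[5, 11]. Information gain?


Parent = [15, 35], H_parent = 0.8813
H_left = 0.874 (n=34), H_right = 0.896 (n=16)
H_children = (34/50)·0.874 + (16/50)·0.896 = 0.881
IG = 0.8813 - 0.881 = 0.0003

0.0003


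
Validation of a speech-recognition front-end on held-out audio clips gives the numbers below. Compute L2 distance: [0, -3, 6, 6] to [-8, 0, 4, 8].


d = √((0+ 8)² + (-3-0)² + (6-4)² + (6-8)²)
  = √(64 + 9 + 4 + 4)
  = √81 = 9.0

9.0


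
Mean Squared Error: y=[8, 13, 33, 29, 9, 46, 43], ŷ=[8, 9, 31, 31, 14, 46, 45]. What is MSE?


Squared errors: (8-8)²=0, (13-9)²=16, (33-31)²=4, (29-31)²=4, (9-14)²=25, (46-46)²=0, (43-45)²=4
Sum = 53
MSE = 53/7 = 53/7

53/7


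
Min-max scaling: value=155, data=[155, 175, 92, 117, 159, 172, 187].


min=92, max=187
(155-92)/(187-92) = 63/95 = 0.6632

0.6632


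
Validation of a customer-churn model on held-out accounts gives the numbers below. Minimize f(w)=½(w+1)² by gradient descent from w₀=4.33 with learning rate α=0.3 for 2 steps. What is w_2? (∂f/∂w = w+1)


step 1: grad = 4.33+1 = 5.33; w = 4.33 - 0.3·(5.33) = 2.731
step 2: grad = 2.731+1 = 3.731; w = 2.731 - 0.3·(3.731) = 1.6117

1.6117


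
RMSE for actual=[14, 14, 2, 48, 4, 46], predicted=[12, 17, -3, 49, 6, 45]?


MSE = 44/6 = 7.3333
RMSE = √(44/6) = 2.708

2.708


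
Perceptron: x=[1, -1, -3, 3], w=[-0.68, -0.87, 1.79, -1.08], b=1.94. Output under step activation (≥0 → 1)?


z = (1)·(-0.68) + (-1)·(-0.87) + (-3)·(1.79) + (3)·(-1.08) + 1.94
  = -6.48
step(z) = 0 (z<0)

0


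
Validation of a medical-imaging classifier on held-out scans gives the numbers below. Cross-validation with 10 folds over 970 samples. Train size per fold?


Fold size = 970/10 = 97
Training per fold = 970 - 97 = 873

873


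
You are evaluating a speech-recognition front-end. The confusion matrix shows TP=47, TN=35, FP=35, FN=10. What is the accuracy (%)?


Accuracy = (TP+TN)/(TP+TN+FP+FN)
= (47+35)/(127)
= 82/127 = 64.57%

64.57%


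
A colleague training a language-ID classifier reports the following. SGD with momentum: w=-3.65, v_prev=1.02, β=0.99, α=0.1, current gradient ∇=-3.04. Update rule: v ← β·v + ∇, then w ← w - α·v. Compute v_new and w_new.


v_new = 0.99·1.02 - 3.04 = 1.0098 - 3.04 = -2.0302
w_new = -3.65 - 0.1·-2.0302 = -3.65 + 0.20302 = -3.44698

v_new=-2.0302, w_new=-3.44698


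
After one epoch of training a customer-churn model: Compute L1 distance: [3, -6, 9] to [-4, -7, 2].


d = |3+ 4| + |-6+ 7| + |9-2|
  = 7 + 1 + 7
  = 15

15


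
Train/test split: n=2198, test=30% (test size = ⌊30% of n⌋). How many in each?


Test = ⌊2198·30/100⌋ = 659
Train = 2198 - 659 = 1539

Train: 1539, Test: 659


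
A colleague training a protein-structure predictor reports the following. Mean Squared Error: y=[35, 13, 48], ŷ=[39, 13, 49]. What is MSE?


Squared errors: (35-39)²=16, (13-13)²=0, (48-49)²=1
Sum = 17
MSE = 17/3 = 17/3

17/3


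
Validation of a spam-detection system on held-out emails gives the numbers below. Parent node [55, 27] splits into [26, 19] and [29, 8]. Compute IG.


Parent = [55, 27], H_parent = 0.9142
H_left = 0.9825 (n=45), H_right = 0.7532 (n=37)
H_children = (45/82)·0.9825 + (37/82)·0.7532 = 0.879
IG = 0.9142 - 0.879 = 0.0352

0.0352


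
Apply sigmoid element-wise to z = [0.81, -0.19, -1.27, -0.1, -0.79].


σ(0.81) = 1/(1+e^-0.81) = 0.6921
σ(-0.19) = 1/(1+e^0.19) = 0.4526
σ(-1.27) = 1/(1+e^1.27) = 0.2193
σ(-0.1) = 1/(1+e^0.1) = 0.475
σ(-0.79) = 1/(1+e^0.79) = 0.3122
result = [0.6921, 0.4526, 0.2193, 0.475, 0.3122]

[0.6921, 0.4526, 0.2193, 0.475, 0.3122]


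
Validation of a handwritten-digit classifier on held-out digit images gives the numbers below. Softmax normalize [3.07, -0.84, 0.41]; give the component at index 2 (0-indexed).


Exponentials: e^3.07=21.5419, e^-0.84=0.4317, e^0.41=1.5068
Sum = 23.4804
Softmax = [0.9174, 0.0184, 0.0642]
p[2] = 1.5068/23.4804 = 0.0642

0.0642


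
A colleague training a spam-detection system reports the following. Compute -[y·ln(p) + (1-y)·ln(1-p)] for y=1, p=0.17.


BCE = -[y·ln(p) + (1-y)·ln(1-p)]
= -1·ln(0.17) - 0
= -ln(0.17) = 1.772

1.772


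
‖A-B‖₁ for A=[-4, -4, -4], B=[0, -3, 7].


d = |-4-0| + |-4+ 3| + |-4-7|
  = 4 + 1 + 11
  = 16

16


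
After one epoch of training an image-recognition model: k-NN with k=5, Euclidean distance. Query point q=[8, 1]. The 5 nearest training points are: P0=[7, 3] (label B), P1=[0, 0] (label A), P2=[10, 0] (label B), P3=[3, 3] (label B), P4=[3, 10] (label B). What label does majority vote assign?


d(q,P0) = 2.2361  (label B)
d(q,P1) = 8.0623  (label A)
d(q,P2) = 2.2361  (label B)
d(q,P3) = 5.3852  (label B)
d(q,P4) = 10.2956  (label B)
Votes: A=1, B=4
Majority → B

B


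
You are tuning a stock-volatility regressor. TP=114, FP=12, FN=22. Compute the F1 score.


Precision = 114/126 = 0.9048
Recall = 114/136 = 0.8382
F1 = 2·P·R/(P+R) = 2·TP/(2·TP+FP+FN) = 228/(228+12+22) = 228/262 = 0.8702

0.8702


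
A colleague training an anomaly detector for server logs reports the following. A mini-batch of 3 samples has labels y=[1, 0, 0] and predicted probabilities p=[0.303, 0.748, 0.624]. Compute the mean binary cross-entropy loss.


L[0] = -ln(0.303) = 1.194
L[1] = -ln(1-0.748) = -ln(0.252) = 1.3783
L[2] = -ln(1-0.624) = -ln(0.376) = 0.9782
mean = (1.194 + 1.3783 + 0.9782)/3 = 1.1835

1.1835


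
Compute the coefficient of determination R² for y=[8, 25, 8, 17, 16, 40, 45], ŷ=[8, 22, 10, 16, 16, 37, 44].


ȳ = 22.7143
SS_res = Σ(y-ŷ)² = 24
SS_tot = Σ(y-ȳ)² = 1311.43
R² = 1 - SS_res/SS_tot = 1 - 0.0183 = 0.9817

0.9817


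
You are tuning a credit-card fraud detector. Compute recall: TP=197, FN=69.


Recall = TP/(TP+FN)
= 197/(197+69)
= 197/266 = 74.06%

74.06%


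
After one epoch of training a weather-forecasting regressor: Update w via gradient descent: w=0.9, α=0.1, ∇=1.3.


w_new = w - α·∇
= 0.9 - 0.1·1.3
= 0.9 - 0.13
= 0.77

0.77


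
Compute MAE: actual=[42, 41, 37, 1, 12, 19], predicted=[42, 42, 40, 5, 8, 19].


Absolute errors: |42-42|=0, |41-42|=1, |37-40|=3, |1-5|=4, |12-8|=4, |19-19|=0
Sum = 12
MAE = 12/6 = 2

2


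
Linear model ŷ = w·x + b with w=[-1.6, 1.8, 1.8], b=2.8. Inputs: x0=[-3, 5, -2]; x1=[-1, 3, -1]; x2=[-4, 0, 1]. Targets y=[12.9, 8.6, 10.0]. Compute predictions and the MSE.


ŷ0 = (-1.6)·(-3) + (1.8)·(5) + (1.8)·(-2) + 2.8 = 13.0
ŷ1 = (-1.6)·(-1) + (1.8)·(3) + (1.8)·(-1) + 2.8 = 8.0
ŷ2 = (-1.6)·(-4) + (1.8)·(0) + (1.8)·(1) + 2.8 = 11.0
errors² = [0.01, 0.36, 1.0]
MSE = 1.3700/3 = 0.4567

0.4567


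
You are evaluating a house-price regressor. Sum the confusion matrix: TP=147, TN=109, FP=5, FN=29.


Total = TP + TN + FP + FN
= 147 + 109 + 5 + 29
= 290
(Predicted positive: 152, predicted negative: 138)

290


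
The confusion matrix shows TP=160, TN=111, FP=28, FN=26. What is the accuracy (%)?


Accuracy = (TP+TN)/(TP+TN+FP+FN)
= (160+111)/(325)
= 271/325 = 83.38%

83.38%


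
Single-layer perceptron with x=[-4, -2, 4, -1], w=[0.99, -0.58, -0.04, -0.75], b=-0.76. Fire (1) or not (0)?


z = (-4)·(0.99) + (-2)·(-0.58) + (4)·(-0.04) + (-1)·(-0.75) - 0.76
  = -2.97
step(z) = 0 (z<0)

0


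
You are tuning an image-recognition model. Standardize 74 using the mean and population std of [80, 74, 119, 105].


μ = 94.5, σ = 18.3098
z = (74 - 94.5)/18.3098 = -1.1196

-1.1196


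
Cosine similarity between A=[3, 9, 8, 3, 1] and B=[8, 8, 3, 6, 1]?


A·B = 3·8 + 9·8 + 8·3 + 3·6 + 1·1 = 139
‖A‖ = √164 = 12.8062, ‖B‖ = √174 = 13.1909
cos = 139/(√164·√174) = 139/√28536 = 0.8228

0.8228


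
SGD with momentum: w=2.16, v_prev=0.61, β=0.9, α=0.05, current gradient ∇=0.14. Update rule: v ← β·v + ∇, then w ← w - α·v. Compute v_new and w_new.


v_new = 0.9·0.61 + 0.14 = 0.549 + 0.14 = 0.689
w_new = 2.16 - 0.05·0.689 = 2.16 - 0.03445 = 2.12555

v_new=0.689, w_new=2.12555


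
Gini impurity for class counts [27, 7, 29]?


Probabilities: [27/63, 7/63, 29/63] ≈ [0.4286, 0.1111, 0.4603]
Σpᵢ² = (729 + 49 + 841)/63² = 1619/3969
Gini = 1 - Σpᵢ² = 1 - 1619/3969 = 0.5921

0.5921


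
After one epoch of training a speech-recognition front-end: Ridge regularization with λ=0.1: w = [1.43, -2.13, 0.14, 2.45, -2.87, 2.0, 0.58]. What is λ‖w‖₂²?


‖w‖₂² = (1.43)² + (-2.13)² + (0.14)² + (2.45)² + (-2.87)² + (2.0)² + (0.58)²
     = 2.0449 + 4.5369 + 0.0196 + 6.0025 + 8.2369 + 4 + 0.3364
     = 25.1772
λ·‖w‖₂² = 0.1·25.1772 = 2.51772

2.51772


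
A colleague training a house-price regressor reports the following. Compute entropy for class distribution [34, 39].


Probabilities: [34/73, 39/73] ≈ [0.4658, 0.5342]
H = -((34/73)·log₂(34/73) + (39/73)·log₂(39/73))
  = 0.9966 bits

0.9966 bits


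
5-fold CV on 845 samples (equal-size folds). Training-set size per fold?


Fold size = 845/5 = 169
Training per fold = 845 - 169 = 676

676


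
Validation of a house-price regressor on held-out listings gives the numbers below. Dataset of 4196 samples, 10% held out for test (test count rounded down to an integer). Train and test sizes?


Test = ⌊4196·10/100⌋ = 419
Train = 4196 - 419 = 3777

Train: 3777, Test: 419


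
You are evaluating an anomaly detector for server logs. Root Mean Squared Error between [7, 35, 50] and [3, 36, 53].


MSE = 26/3 = 8.6667
RMSE = √(26/3) = 2.9439

2.9439


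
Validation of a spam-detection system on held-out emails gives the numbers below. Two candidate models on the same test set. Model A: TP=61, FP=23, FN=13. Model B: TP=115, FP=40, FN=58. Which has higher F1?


Model A: P=61/84=0.7262, R=61/74=0.8243, F1=2PR/(P+R)=2TP/(2TP+FP+FN)=122/158=0.7722
Model B: P=115/155=0.7419, R=115/173=0.6647, F1=2PR/(P+R)=2TP/(2TP+FP+FN)=230/328=0.7012
0.7722 > 0.7012 → Model A

Model A


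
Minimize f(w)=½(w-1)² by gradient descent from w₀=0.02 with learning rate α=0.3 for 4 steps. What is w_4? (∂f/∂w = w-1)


step 1: grad = 0.02-1 = -0.98; w = 0.02 - 0.3·(-0.98) = 0.314
step 2: grad = 0.314-1 = -0.686; w = 0.314 - 0.3·(-0.686) = 0.5198
step 3: grad = 0.5198-1 = -0.4802; w = 0.5198 - 0.3·(-0.4802) = 0.66386
step 4: grad = 0.66386-1 = -0.33614; w = 0.66386 - 0.3·(-0.33614) = 0.764702

0.764702


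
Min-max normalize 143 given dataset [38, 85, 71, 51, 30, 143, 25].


min=25, max=143
(143-25)/(143-25) = 118/118 = 1.0

1.0


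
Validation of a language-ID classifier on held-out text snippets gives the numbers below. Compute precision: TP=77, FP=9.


Precision = TP/(TP+FP)
= 77/(77+9)
= 77/86 = 89.53%

89.53%


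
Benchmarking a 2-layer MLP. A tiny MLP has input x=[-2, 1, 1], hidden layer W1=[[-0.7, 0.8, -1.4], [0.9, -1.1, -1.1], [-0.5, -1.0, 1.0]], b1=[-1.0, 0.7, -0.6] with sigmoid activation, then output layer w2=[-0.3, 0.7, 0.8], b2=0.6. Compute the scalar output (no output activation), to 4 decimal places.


z1[0] = (-0.7)·(-2) + (0.8)·(1) + (-1.4)·(1) - 1.0 = -0.2
z1[1] = (0.9)·(-2) + (-1.1)·(1) + (-1.1)·(1) + 0.7 = -3.3
z1[2] = (-0.5)·(-2) + (-1.0)·(1) + (1.0)·(1) - 0.6 = 0.4
h = sigmoid(z1) = [0.4502, 0.0356, 0.5987]
output = (-0.3)·(0.4502) + (0.7)·(0.0356) + (0.8)·(0.5987) + 0.6 = 0.9688

0.9688


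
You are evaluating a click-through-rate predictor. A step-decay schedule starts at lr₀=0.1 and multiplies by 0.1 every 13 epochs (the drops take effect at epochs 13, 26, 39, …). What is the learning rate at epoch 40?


n_drops = ⌊40/13⌋ = 3
lr = 0.1·0.1^3 = 0.1·0.001 = 0.0001

0.0001


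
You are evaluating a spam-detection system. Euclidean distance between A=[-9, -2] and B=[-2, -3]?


d = √((-9+ 2)² + (-2+ 3)²)
  = √(49 + 1)
  = √50 = 7.0711

7.0711


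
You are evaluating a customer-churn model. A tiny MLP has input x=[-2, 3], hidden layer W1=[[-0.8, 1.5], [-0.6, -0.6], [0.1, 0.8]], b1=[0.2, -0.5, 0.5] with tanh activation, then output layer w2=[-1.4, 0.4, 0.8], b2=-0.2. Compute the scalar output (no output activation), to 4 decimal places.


z1[0] = (-0.8)·(-2) + (1.5)·(3) + 0.2 = 6.3
z1[1] = (-0.6)·(-2) + (-0.6)·(3) - 0.5 = -1.1
z1[2] = (0.1)·(-2) + (0.8)·(3) + 0.5 = 2.7
h = tanh(z1) = [1.0, -0.8005, 0.991]
output = (-1.4)·(1.0) + (0.4)·(-0.8005) + (0.8)·(0.991) - 0.2 = -1.1274

-1.1274


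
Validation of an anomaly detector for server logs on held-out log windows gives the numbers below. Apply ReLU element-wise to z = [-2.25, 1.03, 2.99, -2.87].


ReLU(-2.25) = max(0, -2.25) = 0.0
ReLU(1.03) = max(0, 1.03) = 1.03
ReLU(2.99) = max(0, 2.99) = 2.99
ReLU(-2.87) = max(0, -2.87) = 0.0
result = [0.0, 1.03, 2.99, 0.0]

[0.0, 1.03, 2.99, 0.0]


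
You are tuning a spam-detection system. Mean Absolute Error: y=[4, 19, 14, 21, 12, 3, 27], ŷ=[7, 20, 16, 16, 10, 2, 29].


Absolute errors: |4-7|=3, |19-20|=1, |14-16|=2, |21-16|=5, |12-10|=2, |3-2|=1, |27-29|=2
Sum = 16
MAE = 16/7 = 16/7

16/7


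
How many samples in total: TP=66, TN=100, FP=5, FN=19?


Total = TP + TN + FP + FN
= 66 + 100 + 5 + 19
= 190
(Predicted positive: 71, predicted negative: 119)

190


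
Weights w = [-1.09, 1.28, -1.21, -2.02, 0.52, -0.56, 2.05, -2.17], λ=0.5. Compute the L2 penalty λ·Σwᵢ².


‖w‖₂² = (-1.09)² + (1.28)² + (-1.21)² + (-2.02)² + (0.52)² + (-0.56)² + (2.05)² + (-2.17)²
     = 1.1881 + 1.6384 + 1.4641 + 4.0804 + 0.2704 + 0.3136 + 4.2025 + 4.7089
     = 17.8664
λ·‖w‖₂² = 0.5·17.8664 = 8.9332

8.9332


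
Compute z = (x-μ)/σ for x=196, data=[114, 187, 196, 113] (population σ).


μ = 152.5, σ = 39.1312
z = (196 - 152.5)/39.1312 = 1.1116

1.1116


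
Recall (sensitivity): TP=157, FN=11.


Recall = TP/(TP+FN)
= 157/(157+11)
= 157/168 = 93.45%

93.45%


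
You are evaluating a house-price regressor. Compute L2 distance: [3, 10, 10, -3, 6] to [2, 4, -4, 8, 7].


d = √((3-2)² + (10-4)² + (10+ 4)² + (-3-8)² + (6-7)²)
  = √(1 + 36 + 196 + 121 + 1)
  = √355 = 18.8414

18.8414


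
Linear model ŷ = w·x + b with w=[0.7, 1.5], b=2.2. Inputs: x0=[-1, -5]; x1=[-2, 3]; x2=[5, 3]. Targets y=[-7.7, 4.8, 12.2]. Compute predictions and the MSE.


ŷ0 = (0.7)·(-1) + (1.5)·(-5) + 2.2 = -6.0
ŷ1 = (0.7)·(-2) + (1.5)·(3) + 2.2 = 5.3
ŷ2 = (0.7)·(5) + (1.5)·(3) + 2.2 = 10.2
errors² = [2.89, 0.25, 4.0]
MSE = 7.1400/3 = 2.38

2.38


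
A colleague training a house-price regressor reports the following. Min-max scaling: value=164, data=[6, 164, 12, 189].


min=6, max=189
(164-6)/(189-6) = 158/183 = 0.8634

0.8634


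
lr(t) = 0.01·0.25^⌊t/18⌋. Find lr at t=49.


n_drops = ⌊49/18⌋ = 2
lr = 0.01·0.25^2 = 0.01·0.0625 = 0.000625

0.000625


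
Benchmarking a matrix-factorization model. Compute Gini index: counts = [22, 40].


Probabilities: [22/62, 40/62] ≈ [0.3548, 0.6452]
Σpᵢ² = (484 + 1600)/62² = 2084/3844
Gini = 1 - Σpᵢ² = 1 - 2084/3844 = 0.4579

0.4579


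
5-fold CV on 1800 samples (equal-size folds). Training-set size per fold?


Fold size = 1800/5 = 360
Training per fold = 1800 - 360 = 1440

1440


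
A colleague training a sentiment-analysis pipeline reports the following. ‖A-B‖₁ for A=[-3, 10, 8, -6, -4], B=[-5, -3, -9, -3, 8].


d = |-3+ 5| + |10+ 3| + |8+ 9| + |-6+ 3| + |-4-8|
  = 2 + 13 + 17 + 3 + 12
  = 47

47


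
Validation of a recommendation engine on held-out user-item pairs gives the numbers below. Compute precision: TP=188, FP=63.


Precision = TP/(TP+FP)
= 188/(188+63)
= 188/251 = 74.9%

74.9%


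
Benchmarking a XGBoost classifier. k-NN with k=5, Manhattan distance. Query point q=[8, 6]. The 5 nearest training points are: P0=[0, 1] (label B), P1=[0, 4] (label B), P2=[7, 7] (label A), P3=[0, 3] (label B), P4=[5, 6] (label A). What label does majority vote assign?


d(q,P0) = 13  (label B)
d(q,P1) = 10  (label B)
d(q,P2) = 2  (label A)
d(q,P3) = 11  (label B)
d(q,P4) = 3  (label A)
Votes: A=2, B=3
Majority → B

B


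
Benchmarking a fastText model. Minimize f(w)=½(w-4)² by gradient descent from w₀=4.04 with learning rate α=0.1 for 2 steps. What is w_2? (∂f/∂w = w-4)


step 1: grad = 4.04-4 = 0.04; w = 4.04 - 0.1·(0.04) = 4.036
step 2: grad = 4.036-4 = 0.036; w = 4.036 - 0.1·(0.036) = 4.0324

4.0324


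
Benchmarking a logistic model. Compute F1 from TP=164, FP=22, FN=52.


Precision = 164/186 = 0.8817
Recall = 164/216 = 0.7593
F1 = 2·P·R/(P+R) = 2·TP/(2·TP+FP+FN) = 328/(328+22+52) = 328/402 = 0.8159

0.8159


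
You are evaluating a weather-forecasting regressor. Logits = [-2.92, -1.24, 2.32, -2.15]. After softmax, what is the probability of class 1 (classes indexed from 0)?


Exponentials: e^-2.92=0.0539, e^-1.24=0.2894, e^2.32=10.1757, e^-2.15=0.1165
Sum = 10.6355
Softmax = [0.0051, 0.0272, 0.9568, 0.011]
p[1] = 0.2894/10.6355 = 0.0272

0.0272


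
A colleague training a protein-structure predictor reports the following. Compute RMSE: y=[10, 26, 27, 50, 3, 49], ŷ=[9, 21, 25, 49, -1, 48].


MSE = 48/6 = 8
RMSE = √(48/6) = 2.8284

2.8284
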